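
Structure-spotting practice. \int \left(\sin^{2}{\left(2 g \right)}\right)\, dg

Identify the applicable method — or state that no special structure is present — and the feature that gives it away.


Verdict: a trigonometric identity — reduce \sin^{2}{\left(2 g \right)} with the power-reduction formula and the integral becomes first-degree trigonometry.


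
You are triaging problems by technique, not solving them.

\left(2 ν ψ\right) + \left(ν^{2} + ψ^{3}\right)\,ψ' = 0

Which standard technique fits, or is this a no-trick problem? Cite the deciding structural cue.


Technique: the exact-equation method — this form is already the differential of something: the matching mixed partials of 2 ν ψ and ν^{2} + ψ^{3} prove it.


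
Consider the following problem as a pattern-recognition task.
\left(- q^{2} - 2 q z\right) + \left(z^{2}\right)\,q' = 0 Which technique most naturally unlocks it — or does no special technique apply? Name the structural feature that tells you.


Method: the homogeneous substitution — the slope is degree-zero homogeneous: the ratio substitution v = q/z collapses it. A Bernoulli substitution is a fair alternative on this equation directly; the homogeneous reading takes it as given.


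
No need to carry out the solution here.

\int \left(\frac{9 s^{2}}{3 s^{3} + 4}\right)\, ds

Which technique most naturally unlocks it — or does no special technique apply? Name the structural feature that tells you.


Verdict: u-substitution — read it as f(3 s^{3} + 4) times a constant multiple of d(3 s^{3} + 4): one substitution, u = 3 s^{3} + 4, finishes it.


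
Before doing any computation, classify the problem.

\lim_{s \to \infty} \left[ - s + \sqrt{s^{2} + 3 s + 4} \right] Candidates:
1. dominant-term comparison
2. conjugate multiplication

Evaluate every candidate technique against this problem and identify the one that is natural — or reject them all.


Technique: conjugate multiplication — both pieces blow up but their difference is finite; the conjugate trick rationalizes \sqrt{s^{2} + 3 s + 4} - s.
- dominant-term comparison — no dominant power emerges to decide the limit by degree comparison.
- conjugate multiplication: applicable, and directly so.


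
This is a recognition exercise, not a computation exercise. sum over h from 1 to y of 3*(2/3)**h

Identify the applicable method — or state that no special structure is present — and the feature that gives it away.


Best approach: the geometric series formula — each term is 2/3 times the previous one, so the geometric-series formula applies directly.


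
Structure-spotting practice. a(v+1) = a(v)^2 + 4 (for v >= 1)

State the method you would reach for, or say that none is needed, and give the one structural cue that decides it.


Technique: no special technique — the new term depends nonlinearly on the old ones, which disqualifies every superposition-based technique.


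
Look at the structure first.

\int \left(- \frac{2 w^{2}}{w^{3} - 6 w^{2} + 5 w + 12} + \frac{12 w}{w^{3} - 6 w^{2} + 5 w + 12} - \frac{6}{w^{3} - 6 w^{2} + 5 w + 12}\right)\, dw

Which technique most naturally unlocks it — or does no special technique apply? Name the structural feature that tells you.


Technique: partial fractions — a proper rational integrand whose denominator splits into simpler factors — decompose into partial fractions first.


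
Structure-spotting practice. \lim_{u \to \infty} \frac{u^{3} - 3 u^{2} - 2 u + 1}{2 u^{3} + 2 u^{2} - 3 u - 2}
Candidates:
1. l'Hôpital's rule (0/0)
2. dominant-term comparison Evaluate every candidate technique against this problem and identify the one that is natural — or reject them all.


Best approach: dominant-term comparison — divide by the highest power of u present: lower-order terms vanish and the dominant ratio remains.
- l'Hôpital's rule (0/0) — as a single quotient the expression runs to ∞/∞ at the limit point — an at-infinity form of the rule would apply, though the leading-growth comparison is the direct reading.
- dominant-term comparison — yes, a natural case for it.


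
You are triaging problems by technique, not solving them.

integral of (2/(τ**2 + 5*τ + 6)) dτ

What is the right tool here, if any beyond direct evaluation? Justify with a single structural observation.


Verdict: partial fractions — with τ**2 + 5*τ + 6 factorable and the degree on top strictly smaller, simple-fraction decomposition is immediate.


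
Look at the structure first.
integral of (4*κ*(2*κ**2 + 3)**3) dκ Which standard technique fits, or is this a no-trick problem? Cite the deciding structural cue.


Technique: u-substitution — set u = 2*κ**2 + 3: a constant multiple of its derivative, namely 4*κ, is present as a factor once the integrand is collected, so the du is sitting there waiting. Expanding everything out would also get there; the substitution is the systematic route.


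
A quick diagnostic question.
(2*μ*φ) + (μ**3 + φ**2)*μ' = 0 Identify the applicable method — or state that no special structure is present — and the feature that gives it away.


Verdict: the exact-equation method — check exactness first: here it holds (2*μ*φ, μ**3 + φ**2 have matching cross partials), so no integrating factor is needed.


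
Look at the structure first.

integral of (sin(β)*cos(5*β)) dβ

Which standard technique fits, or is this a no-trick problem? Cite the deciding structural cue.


Best approach: a trigonometric identity — the product sin(β)*cos(5*β) converts to a sum of single-frequency sinusoids via the product-to-sum identity.


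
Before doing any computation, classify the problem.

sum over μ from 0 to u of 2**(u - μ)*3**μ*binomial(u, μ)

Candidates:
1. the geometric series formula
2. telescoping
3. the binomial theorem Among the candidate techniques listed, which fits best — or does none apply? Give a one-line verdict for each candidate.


Technique: the binomial theorem — the summand is term μ of a binomial expansion in 3 and 2; the whole sum is a single power.
- the geometric series formula — dividing successive terms gives an index-dependent quantity, not a constant.
- telescoping — writing out consecutive terms as given produces no pairwise cancellation.
- the binomial theorem — yes — fits the structure here.


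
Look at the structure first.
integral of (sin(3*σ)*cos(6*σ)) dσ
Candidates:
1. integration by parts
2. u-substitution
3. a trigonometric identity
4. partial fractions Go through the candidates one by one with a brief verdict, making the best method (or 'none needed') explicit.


Verdict: a trigonometric identity — cross-frequency products like sin(3*σ)*cos(6*σ) are the textbook product-to-sum case — the identity converts them to directly integrable sinusoids.
- integration by parts — not the fit here: there is no polynomial factor to ladder down — parts can still close the trigonometric product by recursion, though the identity rewrite is the direct route.
- u-substitution: no subexpression of the integrand serves as a whole-integral substitution inner — individual terms may offer their own, but none carries its derivative as a factor of the full integrand; a working change of variable would have to be constructed from outside the expression.
- a trigonometric identity — yes, a natural case for it.
- partial fractions — the expression is not a ratio of polynomials that decomposes further.


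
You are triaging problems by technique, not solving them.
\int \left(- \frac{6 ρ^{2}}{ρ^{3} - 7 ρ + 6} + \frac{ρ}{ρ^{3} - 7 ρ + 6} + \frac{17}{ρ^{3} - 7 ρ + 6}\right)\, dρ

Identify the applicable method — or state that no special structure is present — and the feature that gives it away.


Technique: partial fractions — a proper rational integrand whose denominator splits into simpler factors — decompose into partial fractions first.


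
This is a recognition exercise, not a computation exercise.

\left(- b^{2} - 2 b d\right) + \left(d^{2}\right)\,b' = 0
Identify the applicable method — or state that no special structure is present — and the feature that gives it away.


Technique: the homogeneous substitution — the slope's numerator and denominator share total degree; set v = b/d and the equation drops to separable form. A Bernoulli rewrite works here as the equation stands — the homogeneous substitution is the more immediate reading.


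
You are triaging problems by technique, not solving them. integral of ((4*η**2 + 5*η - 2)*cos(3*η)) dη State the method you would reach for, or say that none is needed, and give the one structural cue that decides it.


Diagnosis: integration by parts — a polynomial 4*η**2 + 5*η - 2 against the kernel cos(3*η) is the signature bounded-ladder case for integration by parts.


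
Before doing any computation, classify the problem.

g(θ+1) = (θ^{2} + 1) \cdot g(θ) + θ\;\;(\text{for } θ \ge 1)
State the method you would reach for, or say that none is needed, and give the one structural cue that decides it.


Method: a summation factor — an index-dependent multiplier θ^{2} + 1 rules out characteristic roots; a summation factor converts it to a pure difference.


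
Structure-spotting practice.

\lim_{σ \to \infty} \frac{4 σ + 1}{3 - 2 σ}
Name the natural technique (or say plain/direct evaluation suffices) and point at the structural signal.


Best approach: dominant-term comparison — at large σ only the top-degree terms survive; compare the leading terms and the limit falls out. As a single quotient, the ∞/∞ shape would yield to repeated differentiation as well — the growth comparison gets there in one look.


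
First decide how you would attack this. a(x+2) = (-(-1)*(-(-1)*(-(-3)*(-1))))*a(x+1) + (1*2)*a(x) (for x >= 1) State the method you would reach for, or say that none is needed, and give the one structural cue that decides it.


Diagnosis: the characteristic-root method — the recurrence is linear and homogeneous with constant coefficients, so the ansatz r^x turns it into a polynomial equation for r.


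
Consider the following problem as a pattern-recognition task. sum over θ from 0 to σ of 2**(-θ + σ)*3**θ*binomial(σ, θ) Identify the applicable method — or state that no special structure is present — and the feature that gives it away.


Technique: the binomial theorem — binomial coefficients against complementary powers of 3 and 2: recognize the binomial expansion and resum.


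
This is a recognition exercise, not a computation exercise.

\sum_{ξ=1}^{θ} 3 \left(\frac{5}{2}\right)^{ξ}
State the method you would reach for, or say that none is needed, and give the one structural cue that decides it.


Method: the geometric series formula — each summand is the previous one scaled by \frac{5}{2}; that constant multiplier is itself the geometric structure.


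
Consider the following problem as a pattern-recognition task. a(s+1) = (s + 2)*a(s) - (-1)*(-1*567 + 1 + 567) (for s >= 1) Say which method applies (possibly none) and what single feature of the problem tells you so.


Method: a summation factor — rescale the sequence by the product of the weights s + 2 so far — the recurrence collapses to a plain running sum.


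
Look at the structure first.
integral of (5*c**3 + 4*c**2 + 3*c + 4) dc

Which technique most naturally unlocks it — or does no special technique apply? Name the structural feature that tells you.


Diagnosis: no special technique — the integrand is a sum of constant multiples of powers of c — integrate term by term.


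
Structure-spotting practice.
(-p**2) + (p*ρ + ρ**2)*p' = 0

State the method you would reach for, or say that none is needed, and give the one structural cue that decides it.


Best approach: the homogeneous substitution — the slope's numerator and denominator have matching total degree, so it depends only on p/ρ and the ratio substitution collapses it. A Bernoulli-style rewrite — possibly after exchanging which variable is treated as dependent — would work as well; the homogeneous substitution is the more immediate reading here.


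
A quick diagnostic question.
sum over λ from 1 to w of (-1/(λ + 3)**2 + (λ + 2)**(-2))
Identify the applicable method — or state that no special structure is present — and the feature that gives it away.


Diagnosis: telescoping — the summand is built as (λ + 2)**(-2) minus its own successor — adjacent terms annihilate down the line.


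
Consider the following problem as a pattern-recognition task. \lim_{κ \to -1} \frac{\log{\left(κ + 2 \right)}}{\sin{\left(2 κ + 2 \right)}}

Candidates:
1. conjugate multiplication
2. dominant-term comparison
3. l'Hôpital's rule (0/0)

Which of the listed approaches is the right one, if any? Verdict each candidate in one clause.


Verdict: l'Hôpital's rule (0/0) — plug in -1: top and bottom both hit zero, so differentiate each and retry. Expanding numerator and denominator to first order gives the same value — the rule automates exactly that.
- conjugate multiplication — there are no radicals in tension whose conjugate would simplify matters.
- dominant-term comparison: this limit is not decided by comparing polynomial growth at infinity.
- l'Hôpital's rule (0/0) — a fit — the right tool for this form.


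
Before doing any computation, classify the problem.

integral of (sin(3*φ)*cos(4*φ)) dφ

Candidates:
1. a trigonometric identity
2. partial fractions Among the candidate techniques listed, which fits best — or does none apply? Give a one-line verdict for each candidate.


Best approach: a trigonometric identity — two sinusoids at different rates multiply in sin(3*φ)*cos(4*φ); the product-to-sum identity uncouples them.
- a trigonometric identity: applicable, and directly so.
- partial fractions: there is no rational-function structure to decompose.


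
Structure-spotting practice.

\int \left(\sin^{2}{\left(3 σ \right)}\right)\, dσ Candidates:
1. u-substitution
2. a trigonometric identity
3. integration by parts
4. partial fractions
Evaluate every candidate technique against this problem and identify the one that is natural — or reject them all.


Diagnosis: a trigonometric identity — \sin^{2}{\left(3 σ \right)} is an even power — the power-reduction identity rewrites it into first-degree cosines.
- u-substitution — no subexpression of the integrand pairs with its own derivative as a factor — individual terms may offer their own substitutions, but any change of variable covering the whole integral would have to be constructed from outside the expression.
- a trigonometric identity: yes — fits the structure here.
- integration by parts — not the fit here: there is no polynomial factor to ladder down — parts can still close the trigonometric product by recursion, though the identity rewrite is the direct route.
- partial fractions: the expression is not a ratio of polynomials that decomposes further.


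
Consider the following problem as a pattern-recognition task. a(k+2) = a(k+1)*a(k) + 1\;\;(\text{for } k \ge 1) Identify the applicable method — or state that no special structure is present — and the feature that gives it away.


Diagnosis: no special technique — the sequence value feeds back through itself nonlinearly — linear superposition fails, and every superposition-based closed form fails with it.


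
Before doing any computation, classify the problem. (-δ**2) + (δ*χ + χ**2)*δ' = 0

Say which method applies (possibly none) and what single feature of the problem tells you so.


Best approach: the homogeneous substitution — the slope is degree-zero homogeneous: the ratio substitution v = δ/χ collapses it. A Bernoulli-style rewrite — possibly after exchanging which variable is treated as dependent — would work as well; the homogeneous substitution is the more immediate reading here.


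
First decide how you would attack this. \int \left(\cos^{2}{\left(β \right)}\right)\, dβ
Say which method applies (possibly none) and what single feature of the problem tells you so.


Technique: a trigonometric identity — \cos^{2}{\left(β \right)} carries an even exponent — trade it for double-angle cosines before integrating.


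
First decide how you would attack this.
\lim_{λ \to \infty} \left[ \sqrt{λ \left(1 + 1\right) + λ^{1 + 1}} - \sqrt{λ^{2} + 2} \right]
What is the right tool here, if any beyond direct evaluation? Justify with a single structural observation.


Method: conjugate multiplication — both pieces blow up but their difference is finite; the conjugate trick rationalizes \sqrt{λ \left(1 + 1\right) + λ^{1 + 1}} - \sqrt{λ^{2} + 2}.


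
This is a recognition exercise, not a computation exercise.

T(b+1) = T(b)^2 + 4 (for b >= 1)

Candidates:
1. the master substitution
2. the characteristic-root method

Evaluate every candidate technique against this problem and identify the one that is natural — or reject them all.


Best approach: no special technique — nonlinear feedback in the recursion rules out every root- or factor-based technique.
- the master substitution: no fixed divisor shrinks the index between calls.
- the characteristic-root method — nonlinearity rules out exponential-mode superposition from the start.


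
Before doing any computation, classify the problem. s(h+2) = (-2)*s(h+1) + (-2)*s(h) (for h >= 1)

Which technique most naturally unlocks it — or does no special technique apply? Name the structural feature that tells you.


Technique: the characteristic-root method — no index-dependence in the weights and nothing inhomogeneous: classic characteristic-equation setup.


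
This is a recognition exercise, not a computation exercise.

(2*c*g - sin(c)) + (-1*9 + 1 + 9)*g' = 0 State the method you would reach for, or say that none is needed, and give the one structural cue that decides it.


Best approach: a linear integrating factor — linear in the unknown with genuine forcing: multiply through by the exponential of the integrated coefficient and the left side closes into one derivative.


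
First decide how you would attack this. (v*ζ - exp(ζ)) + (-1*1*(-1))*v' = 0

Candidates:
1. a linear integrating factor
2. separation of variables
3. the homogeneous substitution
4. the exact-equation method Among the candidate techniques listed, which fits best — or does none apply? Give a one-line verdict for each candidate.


Method: a linear integrating factor — v appears only to the first power with coefficient ζ — the classic integrating-factor setup.
- a linear integrating factor: yes — fits the structure here.
- separation of variables: the two dependences do not factor apart.
- the homogeneous substitution: the slope changes under joint rescaling, failing the degree-zero test.
- the exact-equation method: no potential function has this form as its differential, as written.


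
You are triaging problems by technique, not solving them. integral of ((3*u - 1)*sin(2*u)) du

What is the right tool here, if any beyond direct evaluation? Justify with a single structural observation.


Diagnosis: integration by parts — a polynomial factor 3*u - 1 multiplies sin(2*u); differentiating 3*u - 1 lowers its degree while sin(2*u) integrates cleanly, so parts wins.


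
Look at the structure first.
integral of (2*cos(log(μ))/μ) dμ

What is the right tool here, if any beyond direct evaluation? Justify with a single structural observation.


Best approach: u-substitution — collected, the integrand has one factor that is, up to a constant, the derivative of an inner expression the rest depends on — substitute for that inner expression.


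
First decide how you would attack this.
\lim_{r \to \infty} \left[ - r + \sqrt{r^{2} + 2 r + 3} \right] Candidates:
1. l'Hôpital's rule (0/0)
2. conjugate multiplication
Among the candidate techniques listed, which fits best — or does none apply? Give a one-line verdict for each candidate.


Method: conjugate multiplication — turning the difference into a conjugate-rationalized ratio makes the limit readable.
- l'Hôpital's rule (0/0) — the expression is a difference driving to ∞ − ∞, not a 0/0 quotient — there is no ratio for the rule to differentiate.
- conjugate multiplication — applies; the problem has the shape this method handles.


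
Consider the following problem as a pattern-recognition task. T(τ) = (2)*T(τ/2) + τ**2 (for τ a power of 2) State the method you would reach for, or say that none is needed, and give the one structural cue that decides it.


Method: the master substitution — a divide-and-conquer shape: argument τ/2, so change variables with τ = 2^m and solve the linear version.


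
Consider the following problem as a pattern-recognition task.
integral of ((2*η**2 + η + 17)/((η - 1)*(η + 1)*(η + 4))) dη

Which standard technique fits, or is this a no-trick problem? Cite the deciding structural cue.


Diagnosis: partial fractions — a proper rational integrand whose denominator splits into simpler factors — decompose into partial fractions first.


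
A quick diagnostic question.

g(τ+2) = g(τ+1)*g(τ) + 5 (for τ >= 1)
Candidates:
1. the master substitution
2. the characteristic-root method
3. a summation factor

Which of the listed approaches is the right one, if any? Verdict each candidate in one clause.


Method: no special technique — this one you iterate or analyze qualitatively: the nonlinearity defeats linear solution methods.
- the master substitution — the recursive argument is a shift of the index, not a fixed fraction of it.
- the characteristic-root method — nonlinearity rules out exponential-mode superposition from the start.
- a summation factor: the recursion is nonlinear — outside the first-order linear family a summation factor addresses.


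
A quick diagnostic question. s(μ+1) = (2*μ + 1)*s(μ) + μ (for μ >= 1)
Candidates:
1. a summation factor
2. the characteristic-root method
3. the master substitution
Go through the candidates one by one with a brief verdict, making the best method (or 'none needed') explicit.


Verdict: a summation factor — because the multiplier 2*μ + 1 is index-dependent, divide through by its running product and sum the resulting differences.
- a summation factor — applies; the problem has the shape this method handles.
- the characteristic-root method: the coefficients vary with the index, breaking the constant-coefficient structure the method needs.
- the master substitution — the recursion shifts the index rather than dividing it.


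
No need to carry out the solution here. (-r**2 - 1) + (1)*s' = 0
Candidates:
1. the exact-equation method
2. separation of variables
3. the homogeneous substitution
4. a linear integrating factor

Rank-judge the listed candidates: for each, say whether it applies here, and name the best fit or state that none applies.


Technique: no special technique — the slope is a pure function of r; integrate both sides and be done.
- the exact-equation method: no dependence on the unknown anywhere: exactness is a label without content here.
- separation of variables: with no unknown in the slope, separating variables is a formality — the equation integrates directly.
- the homogeneous substitution — solved for the derivative, the right side changes under joint scaling of the two variables.
- a linear integrating factor — the linear template holds only trivially here (the unknown is absent, so the coefficient is zero) — the method is not the natural label.


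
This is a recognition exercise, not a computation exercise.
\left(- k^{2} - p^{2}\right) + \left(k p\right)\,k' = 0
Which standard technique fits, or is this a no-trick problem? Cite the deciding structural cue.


Method: the homogeneous substitution — the slope's numerator and denominator share total degree; set v = k/p and the equation drops to separable form. Rearranged, this also fits the Bernoulli template directly; the homogeneous substitution reads the structure without the rearrangement.


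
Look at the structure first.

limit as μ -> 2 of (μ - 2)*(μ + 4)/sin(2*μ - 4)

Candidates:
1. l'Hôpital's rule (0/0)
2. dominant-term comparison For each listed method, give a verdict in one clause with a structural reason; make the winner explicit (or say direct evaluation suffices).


Technique: l'Hôpital's rule (0/0) — plug in 2: top and bottom both hit zero, so differentiate each and retry. Expanding numerator and denominator to first order gives the same value — the rule automates exactly that.
- l'Hôpital's rule (0/0) — applies; the problem has the shape this method handles.
- dominant-term comparison: this limit is not decided by comparing leading-term growth at infinity.


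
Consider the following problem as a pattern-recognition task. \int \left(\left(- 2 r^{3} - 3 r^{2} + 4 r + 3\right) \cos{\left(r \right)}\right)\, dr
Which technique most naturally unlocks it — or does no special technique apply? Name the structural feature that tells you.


Verdict: integration by parts — the integrand splits as - 2 r^{3} - 3 r^{2} + 4 r + 3 times \cos{\left(r \right)} — repeatedly differentiating the polynomial part kills it, which is the parts ladder.


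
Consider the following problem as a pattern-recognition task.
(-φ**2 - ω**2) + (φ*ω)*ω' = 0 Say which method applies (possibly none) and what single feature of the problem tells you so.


Best approach: the homogeneous substitution — the slope's numerator and denominator have matching total degree, so it depends only on ω/φ and the ratio substitution collapses it. A Bernoulli rewrite works here as the equation stands — the homogeneous substitution is the more immediate reading.


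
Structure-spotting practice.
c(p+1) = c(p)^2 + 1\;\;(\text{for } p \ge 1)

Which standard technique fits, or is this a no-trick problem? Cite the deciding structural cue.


Technique: no special technique — the recurrence is nonlinear in the sequence values; study it directly, no linear machinery applies.


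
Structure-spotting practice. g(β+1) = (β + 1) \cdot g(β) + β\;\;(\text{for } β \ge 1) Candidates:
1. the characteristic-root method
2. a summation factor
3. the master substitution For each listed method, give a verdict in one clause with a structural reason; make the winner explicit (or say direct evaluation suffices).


Technique: a summation factor — the coefficient β + 1 drifts with the index, so no fixed root exists; normalizing by the cumulative product telescopes it.
- the characteristic-root method — an index-dependent weight blocks the pure exponential ansatz.
- a summation factor: yes, a natural case for it.
- the master substitution: the recursive argument is a shift of the index, not a fixed fraction of it.


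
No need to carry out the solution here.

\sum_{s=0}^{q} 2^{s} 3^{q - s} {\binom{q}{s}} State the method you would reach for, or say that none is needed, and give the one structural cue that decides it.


Best approach: the binomial theorem — the summand is term s of a binomial expansion in 2 and 3; the whole sum is a single power.


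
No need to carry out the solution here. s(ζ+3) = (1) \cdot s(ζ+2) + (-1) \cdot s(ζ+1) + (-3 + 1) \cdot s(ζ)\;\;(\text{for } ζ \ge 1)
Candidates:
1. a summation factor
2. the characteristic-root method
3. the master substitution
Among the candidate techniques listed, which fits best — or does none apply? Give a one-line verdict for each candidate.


Best approach: the characteristic-root method — fixed numeric weights on consecutive terms and no forcing term added: the root method in its home territory.
- a summation factor — the recurrence reaches back more than one step, outside the first-order family a summation factor normalizes.
- the characteristic-root method: yes — fits the structure here.
- the master substitution: the recursion steps by a constant offset, so exponential reindexing is pointless.


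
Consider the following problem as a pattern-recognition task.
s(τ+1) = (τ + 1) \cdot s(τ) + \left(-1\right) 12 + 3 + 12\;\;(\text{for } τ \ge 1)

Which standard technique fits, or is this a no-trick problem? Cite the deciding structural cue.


Diagnosis: a summation factor — because the multiplier τ + 1 is index-dependent, divide through by its running product and sum the resulting differences.


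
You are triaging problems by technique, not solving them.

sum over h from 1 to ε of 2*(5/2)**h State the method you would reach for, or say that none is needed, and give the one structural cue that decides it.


Best approach: the geometric series formula — the ratio of consecutive terms is the constant 5/2, independent of the index — a geometric sum.


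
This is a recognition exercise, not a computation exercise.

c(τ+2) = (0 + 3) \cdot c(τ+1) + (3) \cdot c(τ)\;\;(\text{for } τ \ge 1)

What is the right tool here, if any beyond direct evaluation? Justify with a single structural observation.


Method: the characteristic-root method — because shifting τ leaves the equation's coefficients unchanged, exponential trials reduce it to algebra.


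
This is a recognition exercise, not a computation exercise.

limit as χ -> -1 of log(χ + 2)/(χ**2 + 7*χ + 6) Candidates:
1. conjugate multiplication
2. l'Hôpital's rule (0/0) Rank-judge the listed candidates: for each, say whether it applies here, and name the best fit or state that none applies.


Best approach: l'Hôpital's rule (0/0) — the 0/0 form at -1 is the signature situation for l'Hôpital's rule. The standard small-argument limits would also carry it; the rule is the systematic route.
- conjugate multiplication — no divergent radical difference is present for a conjugate pair to cancel.
- l'Hôpital's rule (0/0) — yes — fits the structure here.


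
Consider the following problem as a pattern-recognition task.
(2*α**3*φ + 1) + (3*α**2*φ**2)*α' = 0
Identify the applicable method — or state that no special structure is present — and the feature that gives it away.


Verdict: the exact-equation method — the cross partial derivatives of 2*α**3*φ + 1 and 3*α**2*φ**2 agree, so the left side is the total differential of one potential in φ and α.


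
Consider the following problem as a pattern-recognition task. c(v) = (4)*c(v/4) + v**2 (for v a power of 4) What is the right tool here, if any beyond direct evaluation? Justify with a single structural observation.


Best approach: the master substitution — the index is divided (v/4), not shifted — substitute v = 4^m to straighten it into a shift recurrence.


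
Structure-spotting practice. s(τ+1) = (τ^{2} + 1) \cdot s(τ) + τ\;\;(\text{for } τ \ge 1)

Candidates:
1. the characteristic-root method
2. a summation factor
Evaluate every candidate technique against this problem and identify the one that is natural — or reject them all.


Diagnosis: a summation factor — the coefficient τ^{2} + 1 drifts with the index, so no fixed root exists; normalizing by the cumulative product telescopes it.
- the characteristic-root method: the coefficients change with the index, which the root method cannot absorb.
- a summation factor: yes — fits the structure here.


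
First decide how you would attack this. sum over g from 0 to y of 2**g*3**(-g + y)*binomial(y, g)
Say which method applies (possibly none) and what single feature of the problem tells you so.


Method: the binomial theorem — the summand is term g of a binomial expansion in 2 and 3; the whole sum is a single power.


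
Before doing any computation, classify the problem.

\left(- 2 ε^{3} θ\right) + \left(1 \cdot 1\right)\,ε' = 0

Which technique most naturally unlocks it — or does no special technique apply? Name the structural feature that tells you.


Technique: separation of variables — solved for the derivative, the right side splits multiplicatively into a function of each variable alone — divide and integrate each side.


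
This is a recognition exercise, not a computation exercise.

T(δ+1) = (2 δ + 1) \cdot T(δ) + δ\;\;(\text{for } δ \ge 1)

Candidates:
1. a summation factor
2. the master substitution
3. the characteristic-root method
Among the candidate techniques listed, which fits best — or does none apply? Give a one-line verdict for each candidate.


Verdict: a summation factor — one step of memory with a weight 2 δ + 1 that changes as the index grows — the summation-factor construction is built for this.
- a summation factor: applicable, and directly so.
- the master substitution: there is no divide-the-index recursive argument.
- the characteristic-root method — an index-dependent weight blocks the pure exponential ansatz.


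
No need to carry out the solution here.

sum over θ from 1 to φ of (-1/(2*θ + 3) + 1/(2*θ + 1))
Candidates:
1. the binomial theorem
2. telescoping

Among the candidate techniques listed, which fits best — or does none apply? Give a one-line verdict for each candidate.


Best approach: telescoping — the summand is 1/(2*θ + 1) minus the same expression shifted by one, so consecutive terms cancel in pairs.
- the binomial theorem — there is no sum-raised-to-a-power identity hiding in these terms.
- telescoping — a fit — the right tool for this form.


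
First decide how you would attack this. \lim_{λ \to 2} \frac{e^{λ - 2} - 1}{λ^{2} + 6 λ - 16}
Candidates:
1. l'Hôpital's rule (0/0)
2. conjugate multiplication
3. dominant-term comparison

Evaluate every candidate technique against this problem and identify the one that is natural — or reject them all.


Technique: l'Hôpital's rule (0/0) — substituting 2 gives 0 over 0; differentiate top and bottom once and re-evaluate. Known elementary limits would finish this too — the rule just bypasses the case analysis.
- l'Hôpital's rule (0/0): applies; the problem has the shape this method handles.
- conjugate multiplication: there are no radicals in tension whose conjugate would simplify matters.
- dominant-term comparison — this limit is not decided by comparing polynomial growth at infinity.


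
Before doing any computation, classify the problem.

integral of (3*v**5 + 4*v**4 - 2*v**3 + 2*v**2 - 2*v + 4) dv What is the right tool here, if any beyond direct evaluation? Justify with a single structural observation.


Diagnosis: no special technique — the integrand is a sum of constant multiples of powers of v — integrate term by term.


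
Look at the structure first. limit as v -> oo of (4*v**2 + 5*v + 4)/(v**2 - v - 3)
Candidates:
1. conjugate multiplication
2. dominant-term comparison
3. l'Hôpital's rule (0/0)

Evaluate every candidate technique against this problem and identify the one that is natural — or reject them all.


Verdict: dominant-term comparison — as v grows, only the highest-degree terms matter — compare leading terms and read the limit off.
- conjugate multiplication: multiplying by a conjugate would not remove any indeterminacy here.
- dominant-term comparison — a fit — the right tool for this form.
- l'Hôpital's rule (0/0): no 0/0 form appears: written as one quotient, top and bottom both grow without bound, and the ratio is decided by their leading terms.


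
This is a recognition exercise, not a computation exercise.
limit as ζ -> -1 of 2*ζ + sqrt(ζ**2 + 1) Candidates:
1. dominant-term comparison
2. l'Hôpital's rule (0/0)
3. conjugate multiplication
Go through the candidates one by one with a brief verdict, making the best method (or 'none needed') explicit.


Diagnosis: no special technique — no denominator vanishes and nothing blows up at -1: direct substitution is the whole computation.
- dominant-term comparison — this limit is not decided by comparing polynomial growth at infinity.
- l'Hôpital's rule (0/0): substituting the point gives a finite value outright — there is no indeterminate clash to repair.
- conjugate multiplication — the conjugate move applies to radical differences, which this is not.


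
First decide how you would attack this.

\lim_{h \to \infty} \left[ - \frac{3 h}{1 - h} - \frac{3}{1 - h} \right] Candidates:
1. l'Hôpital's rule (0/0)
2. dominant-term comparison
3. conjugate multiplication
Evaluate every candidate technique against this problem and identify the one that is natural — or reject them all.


Method: dominant-term comparison — as h grows, only the highest-degree terms matter — compare leading terms and read the limit off.
- l'Hôpital's rule (0/0): as a single quotient the expression runs to ∞/∞ at the limit point — an at-infinity form of the rule would apply, though the leading-growth comparison is the direct reading.
- dominant-term comparison — yes — fits the structure here.
- conjugate multiplication: no divergent radical difference is present for a conjugate pair to cancel.


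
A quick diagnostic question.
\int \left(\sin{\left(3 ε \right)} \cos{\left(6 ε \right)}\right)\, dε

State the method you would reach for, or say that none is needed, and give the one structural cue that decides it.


Diagnosis: a trigonometric identity — split \sin{\left(3 ε \right)} \cos{\left(6 ε \right)} with the angle-addition identities: the resulting sum integrates term by term.


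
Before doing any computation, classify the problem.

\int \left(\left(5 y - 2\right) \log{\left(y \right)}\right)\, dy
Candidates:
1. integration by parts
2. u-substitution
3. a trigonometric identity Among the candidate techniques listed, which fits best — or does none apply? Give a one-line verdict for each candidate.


Technique: integration by parts — with u = \log{\left(y \right)} the logarithm disappears after one differentiation, leaving a power-rule integral.
- integration by parts: yes, a natural case for it.
- u-substitution — no subexpression of the integrand serves as a whole-integral substitution inner — individual terms may offer their own, but none carries its derivative as a factor of the full integrand; a working change of variable would have to be constructed from outside the expression.
- a trigonometric identity — no sine or cosine appears, so there is nothing for a trigonometric identity to act on.


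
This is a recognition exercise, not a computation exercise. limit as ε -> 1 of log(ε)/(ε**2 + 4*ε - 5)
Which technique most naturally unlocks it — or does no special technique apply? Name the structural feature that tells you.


Technique: l'Hôpital's rule (0/0) — the 0/0 form at 1 is the signature situation for l'Hôpital's rule. A local series expansion at the point resolves it as well; the rule is the packaged version of that step.


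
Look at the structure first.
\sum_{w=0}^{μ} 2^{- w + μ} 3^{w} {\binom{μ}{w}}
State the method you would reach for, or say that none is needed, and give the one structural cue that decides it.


Best approach: the binomial theorem — {\binom{μ}{w}} weighting matched powers of 3 and 2 is the expanded form of (3 + 2)^μ — fold it back up.


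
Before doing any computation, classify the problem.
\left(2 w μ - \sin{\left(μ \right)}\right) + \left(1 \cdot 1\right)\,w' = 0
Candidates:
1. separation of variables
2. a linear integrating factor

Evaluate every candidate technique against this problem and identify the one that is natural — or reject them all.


Verdict: a linear integrating factor — the unknown enters only to the first power against a nonzero forcing term — the integrating-factor template applies directly.
- separation of variables: no division isolates the independent variable from the unknown.
- a linear integrating factor — a fit — the right tool for this form.


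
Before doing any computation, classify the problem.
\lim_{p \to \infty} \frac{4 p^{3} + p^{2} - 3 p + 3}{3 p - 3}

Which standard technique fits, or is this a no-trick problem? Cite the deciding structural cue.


Method: dominant-term comparison — divide by the highest power of p present: lower-order terms vanish and the dominant ratio remains. Differentiating the expression as a single quotient would eventually settle it as well; matching dominant growth settles it immediately.
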